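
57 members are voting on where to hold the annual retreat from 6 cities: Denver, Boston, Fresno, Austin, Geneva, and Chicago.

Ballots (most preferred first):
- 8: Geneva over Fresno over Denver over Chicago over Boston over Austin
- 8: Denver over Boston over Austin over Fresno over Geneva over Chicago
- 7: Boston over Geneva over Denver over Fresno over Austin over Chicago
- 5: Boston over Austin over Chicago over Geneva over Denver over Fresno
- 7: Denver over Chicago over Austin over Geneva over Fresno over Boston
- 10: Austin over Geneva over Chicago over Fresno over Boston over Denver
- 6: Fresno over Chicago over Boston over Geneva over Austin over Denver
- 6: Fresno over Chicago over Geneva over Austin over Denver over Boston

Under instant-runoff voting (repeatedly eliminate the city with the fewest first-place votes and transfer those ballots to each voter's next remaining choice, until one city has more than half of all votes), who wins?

Fresno

Round 1: Denver 15, Boston 12, Fresno 12, Austin 10, Geneva 8, Chicago 0. Chicago eliminated.
Round 2: Denver 15, Boston 12, Fresno 12, Austin 10, Geneva 8. Geneva eliminated.
Round 3: Denver 15, Boston 12, Fresno 20, Austin 10. Austin eliminated.
Round 4: Denver 15, Boston 12, Fresno 30. Fresno has a majority (≥29).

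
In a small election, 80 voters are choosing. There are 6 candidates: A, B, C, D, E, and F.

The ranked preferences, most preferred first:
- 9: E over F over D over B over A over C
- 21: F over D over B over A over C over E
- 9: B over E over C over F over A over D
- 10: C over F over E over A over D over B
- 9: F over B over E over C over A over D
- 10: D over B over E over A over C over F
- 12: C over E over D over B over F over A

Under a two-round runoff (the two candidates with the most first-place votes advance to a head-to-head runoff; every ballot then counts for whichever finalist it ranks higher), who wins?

C

Round 1 first-place votes: A 0, B 9, C 22, D 10, E 9, F 30. F and C advance.
Runoff: F is ranked above C on 39 ballots, C above F on 41.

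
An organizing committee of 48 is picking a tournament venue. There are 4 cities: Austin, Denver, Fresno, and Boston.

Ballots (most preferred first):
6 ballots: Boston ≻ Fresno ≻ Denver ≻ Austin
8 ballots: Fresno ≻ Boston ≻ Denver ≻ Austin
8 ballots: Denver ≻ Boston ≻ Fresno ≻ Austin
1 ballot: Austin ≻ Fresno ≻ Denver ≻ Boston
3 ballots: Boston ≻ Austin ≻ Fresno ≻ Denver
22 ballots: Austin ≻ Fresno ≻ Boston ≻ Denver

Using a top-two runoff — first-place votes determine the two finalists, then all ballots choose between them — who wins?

Round 1 first-place votes: Austin 23, Denver 8, Fresno 8, Boston 9. Austin and Boston advance.
Runoff: Austin is ranked above Boston on 23 ballots, Boston above Austin on 25.

Boston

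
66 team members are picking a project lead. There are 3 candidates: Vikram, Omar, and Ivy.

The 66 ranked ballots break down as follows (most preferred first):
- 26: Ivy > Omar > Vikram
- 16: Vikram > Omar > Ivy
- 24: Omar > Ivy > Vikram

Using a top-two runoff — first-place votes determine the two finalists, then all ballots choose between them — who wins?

Omar

Round 1 first-place votes: Vikram 16, Omar 24, Ivy 26. Ivy and Omar advance.
Runoff: Ivy is ranked above Omar on 26 ballots, Omar above Ivy on 40.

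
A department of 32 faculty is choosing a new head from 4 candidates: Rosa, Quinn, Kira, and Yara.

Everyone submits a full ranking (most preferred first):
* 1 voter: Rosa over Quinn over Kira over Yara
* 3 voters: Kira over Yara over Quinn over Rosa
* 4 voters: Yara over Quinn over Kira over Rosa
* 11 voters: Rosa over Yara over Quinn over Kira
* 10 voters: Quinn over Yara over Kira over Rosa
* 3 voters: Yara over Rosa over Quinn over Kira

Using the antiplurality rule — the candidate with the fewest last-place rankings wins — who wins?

Quinn

Last-place votes: Rosa 17, Quinn 0, Kira 14, Yara 1.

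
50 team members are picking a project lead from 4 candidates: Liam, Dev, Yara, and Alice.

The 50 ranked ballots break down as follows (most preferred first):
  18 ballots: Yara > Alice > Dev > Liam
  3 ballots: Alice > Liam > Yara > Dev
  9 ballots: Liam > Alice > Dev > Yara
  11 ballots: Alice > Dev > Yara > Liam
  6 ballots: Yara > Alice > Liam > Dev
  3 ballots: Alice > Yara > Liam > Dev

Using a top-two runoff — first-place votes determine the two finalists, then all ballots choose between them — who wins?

Alice

Round 1 first-place votes: Liam 9, Dev 0, Yara 24, Alice 17. Yara and Alice advance.
Runoff: Yara is ranked above Alice on 24 ballots, Alice above Yara on 26.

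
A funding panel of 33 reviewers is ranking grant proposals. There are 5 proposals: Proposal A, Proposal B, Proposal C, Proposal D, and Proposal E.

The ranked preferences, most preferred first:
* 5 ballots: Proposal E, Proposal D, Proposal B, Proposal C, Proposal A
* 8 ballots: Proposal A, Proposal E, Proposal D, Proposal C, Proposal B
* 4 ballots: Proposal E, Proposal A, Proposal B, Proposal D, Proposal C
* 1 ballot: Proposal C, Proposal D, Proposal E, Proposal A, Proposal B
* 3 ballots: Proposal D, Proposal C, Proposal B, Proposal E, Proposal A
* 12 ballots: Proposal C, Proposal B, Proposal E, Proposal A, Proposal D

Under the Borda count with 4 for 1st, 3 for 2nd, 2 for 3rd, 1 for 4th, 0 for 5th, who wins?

Proposal A: 5×0 + 8×4 + 4×3 + 1×1 + 3×0 + 12×1 = 57
Proposal B: 5×2 + 8×0 + 4×2 + 1×0 + 3×2 + 12×3 = 60
Proposal C: 5×1 + 8×1 + 4×0 + 1×4 + 3×3 + 12×4 = 74
Proposal D: 5×3 + 8×2 + 4×1 + 1×3 + 3×4 + 12×0 = 50
Proposal E: 5×4 + 8×3 + 4×4 + 1×2 + 3×1 + 12×2 = 89

Proposal E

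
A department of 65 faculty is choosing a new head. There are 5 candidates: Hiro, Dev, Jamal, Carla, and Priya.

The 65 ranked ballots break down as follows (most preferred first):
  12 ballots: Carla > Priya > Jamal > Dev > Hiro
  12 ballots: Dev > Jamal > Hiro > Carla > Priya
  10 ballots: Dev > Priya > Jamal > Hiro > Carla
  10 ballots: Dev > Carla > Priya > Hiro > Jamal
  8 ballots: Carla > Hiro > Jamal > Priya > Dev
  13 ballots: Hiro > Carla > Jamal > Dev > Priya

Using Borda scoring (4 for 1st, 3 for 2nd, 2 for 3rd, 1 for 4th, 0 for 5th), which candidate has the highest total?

Carla

Hiro: 12×0 + 12×2 + 10×1 + 10×1 + 8×3 + 13×4 = 120
Dev: 12×1 + 12×4 + 10×4 + 10×4 + 8×0 + 13×1 = 153
Jamal: 12×2 + 12×3 + 10×2 + 10×0 + 8×2 + 13×2 = 122
Carla: 12×4 + 12×1 + 10×0 + 10×3 + 8×4 + 13×3 = 161
Priya: 12×3 + 12×0 + 10×3 + 10×2 + 8×1 + 13×0 = 94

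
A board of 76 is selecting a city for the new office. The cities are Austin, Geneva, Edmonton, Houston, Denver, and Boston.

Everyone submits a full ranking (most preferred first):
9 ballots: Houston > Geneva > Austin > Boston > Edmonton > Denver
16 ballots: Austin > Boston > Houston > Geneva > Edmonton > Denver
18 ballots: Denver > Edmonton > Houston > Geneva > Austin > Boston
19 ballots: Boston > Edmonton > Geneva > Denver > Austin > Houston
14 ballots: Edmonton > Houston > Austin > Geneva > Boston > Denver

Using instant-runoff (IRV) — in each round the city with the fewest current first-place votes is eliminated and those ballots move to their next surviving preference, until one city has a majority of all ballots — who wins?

Austin

Round 1: Austin 16, Geneva 0, Edmonton 14, Houston 9, Denver 18, Boston 19. Geneva eliminated.
Round 2: Austin 16, Edmonton 14, Houston 9, Denver 18, Boston 19. Houston eliminated.
Round 3: Austin 25, Edmonton 14, Denver 18, Boston 19. Edmonton eliminated.
Round 4: Austin 39, Denver 18, Boston 19. Austin has a majority (≥39).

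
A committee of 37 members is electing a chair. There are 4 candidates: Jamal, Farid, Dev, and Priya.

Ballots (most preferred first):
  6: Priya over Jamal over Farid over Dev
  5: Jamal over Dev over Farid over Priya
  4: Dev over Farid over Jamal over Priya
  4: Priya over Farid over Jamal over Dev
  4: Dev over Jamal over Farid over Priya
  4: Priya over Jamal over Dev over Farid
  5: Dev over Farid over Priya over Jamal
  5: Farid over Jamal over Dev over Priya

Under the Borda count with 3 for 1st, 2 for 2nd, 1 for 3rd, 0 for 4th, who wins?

Jamal: 6×2 + 5×3 + 4×1 + 4×1 + 4×2 + 4×2 + 5×0 + 5×2 = 61
Farid: 6×1 + 5×1 + 4×2 + 4×2 + 4×1 + 4×0 + 5×2 + 5×3 = 56
Dev: 6×0 + 5×2 + 4×3 + 4×0 + 4×3 + 4×1 + 5×3 + 5×1 = 58
Priya: 6×3 + 5×0 + 4×0 + 4×3 + 4×0 + 4×3 + 5×1 + 5×0 = 47

Jamal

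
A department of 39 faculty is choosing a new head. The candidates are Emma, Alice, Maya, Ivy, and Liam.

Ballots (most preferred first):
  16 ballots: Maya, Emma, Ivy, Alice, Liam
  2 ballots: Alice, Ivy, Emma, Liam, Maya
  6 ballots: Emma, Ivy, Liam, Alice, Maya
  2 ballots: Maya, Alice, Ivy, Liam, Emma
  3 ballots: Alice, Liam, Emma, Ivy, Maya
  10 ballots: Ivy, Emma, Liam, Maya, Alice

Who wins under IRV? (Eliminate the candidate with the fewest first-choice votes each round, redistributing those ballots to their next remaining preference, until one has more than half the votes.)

Round 1: Emma 6, Alice 5, Maya 18, Ivy 10, Liam 0. Liam eliminated.
Round 2: Emma 6, Alice 5, Maya 18, Ivy 10. Alice eliminated.
Round 3: Emma 9, Maya 18, Ivy 12. Emma eliminated.
Round 4: Maya 18, Ivy 21. Ivy has a majority (≥20).

Ivy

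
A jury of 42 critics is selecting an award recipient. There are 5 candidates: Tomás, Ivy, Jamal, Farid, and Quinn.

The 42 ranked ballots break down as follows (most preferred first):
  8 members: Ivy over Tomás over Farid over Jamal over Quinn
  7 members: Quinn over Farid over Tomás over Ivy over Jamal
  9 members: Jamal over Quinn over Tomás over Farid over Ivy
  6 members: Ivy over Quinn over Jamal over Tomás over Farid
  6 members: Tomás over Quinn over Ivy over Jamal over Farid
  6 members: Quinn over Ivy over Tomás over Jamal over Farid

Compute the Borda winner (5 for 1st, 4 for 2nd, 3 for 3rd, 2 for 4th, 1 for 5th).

Tomás: 8×4 + 7×3 + 9×3 + 6×2 + 6×5 + 6×3 = 140
Ivy: 8×5 + 7×2 + 9×1 + 6×5 + 6×3 + 6×4 = 135
Jamal: 8×2 + 7×1 + 9×5 + 6×3 + 6×2 + 6×2 = 110
Farid: 8×3 + 7×4 + 9×2 + 6×1 + 6×1 + 6×1 = 88
Quinn: 8×1 + 7×5 + 9×4 + 6×4 + 6×4 + 6×5 = 157

Quinn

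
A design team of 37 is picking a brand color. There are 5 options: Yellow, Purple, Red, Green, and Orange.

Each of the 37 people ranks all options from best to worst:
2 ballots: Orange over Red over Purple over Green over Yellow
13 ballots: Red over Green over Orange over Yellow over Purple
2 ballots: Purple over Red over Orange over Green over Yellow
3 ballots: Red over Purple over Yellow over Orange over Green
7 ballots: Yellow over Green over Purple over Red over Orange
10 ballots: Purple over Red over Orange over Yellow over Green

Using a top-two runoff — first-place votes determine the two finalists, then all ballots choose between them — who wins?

Purple

Round 1 first-place votes: Yellow 7, Purple 12, Red 16, Green 0, Orange 2. Red and Purple advance.
Runoff: Red is ranked above Purple on 18 ballots, Purple above Red on 19.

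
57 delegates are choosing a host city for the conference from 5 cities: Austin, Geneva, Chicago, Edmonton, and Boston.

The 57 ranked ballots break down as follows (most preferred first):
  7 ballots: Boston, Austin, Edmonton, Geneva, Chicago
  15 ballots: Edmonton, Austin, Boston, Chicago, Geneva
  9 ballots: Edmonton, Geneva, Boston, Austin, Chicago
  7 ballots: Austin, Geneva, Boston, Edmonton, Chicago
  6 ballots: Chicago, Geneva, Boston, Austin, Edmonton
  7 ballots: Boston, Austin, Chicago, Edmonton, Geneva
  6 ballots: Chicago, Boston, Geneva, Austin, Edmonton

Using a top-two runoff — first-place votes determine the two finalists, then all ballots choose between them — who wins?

Boston

Round 1 first-place votes: Austin 7, Geneva 0, Chicago 12, Edmonton 24, Boston 14. Edmonton and Boston advance.
Runoff: Edmonton is ranked above Boston on 24 ballots, Boston above Edmonton on 33.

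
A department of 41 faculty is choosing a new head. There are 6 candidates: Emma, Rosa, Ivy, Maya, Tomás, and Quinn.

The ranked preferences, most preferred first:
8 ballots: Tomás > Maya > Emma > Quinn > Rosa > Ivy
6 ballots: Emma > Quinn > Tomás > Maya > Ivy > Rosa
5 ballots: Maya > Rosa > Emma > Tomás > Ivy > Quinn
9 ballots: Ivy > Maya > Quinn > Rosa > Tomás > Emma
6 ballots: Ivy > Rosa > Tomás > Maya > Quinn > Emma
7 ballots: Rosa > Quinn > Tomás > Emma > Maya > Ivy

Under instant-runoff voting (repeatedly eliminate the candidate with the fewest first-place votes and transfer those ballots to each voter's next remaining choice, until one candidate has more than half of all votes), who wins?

Round 1: Emma 6, Rosa 7, Ivy 15, Maya 5, Tomás 8, Quinn 0. Quinn eliminated.
Round 2: Emma 6, Rosa 7, Ivy 15, Maya 5, Tomás 8. Maya eliminated.
Round 3: Emma 6, Rosa 12, Ivy 15, Tomás 8. Emma eliminated.
Round 4: Rosa 12, Ivy 15, Tomás 14. Rosa eliminated.
Round 5: Ivy 15, Tomás 26. Tomás has a majority (≥21).

Tomás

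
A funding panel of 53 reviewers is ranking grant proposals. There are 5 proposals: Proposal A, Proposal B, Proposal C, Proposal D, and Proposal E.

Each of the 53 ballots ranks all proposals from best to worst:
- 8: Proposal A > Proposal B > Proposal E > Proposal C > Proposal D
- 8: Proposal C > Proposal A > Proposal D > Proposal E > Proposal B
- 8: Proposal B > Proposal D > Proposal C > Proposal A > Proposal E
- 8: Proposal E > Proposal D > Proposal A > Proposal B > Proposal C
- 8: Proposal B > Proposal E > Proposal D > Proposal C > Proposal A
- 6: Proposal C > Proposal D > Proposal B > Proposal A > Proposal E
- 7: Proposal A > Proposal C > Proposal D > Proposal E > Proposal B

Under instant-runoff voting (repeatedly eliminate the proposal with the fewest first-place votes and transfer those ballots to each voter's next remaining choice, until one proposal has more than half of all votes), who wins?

Proposal A

Round 1: Proposal A 15, Proposal B 16, Proposal C 14, Proposal D 0, Proposal E 8. Proposal D eliminated.
Round 2: Proposal A 15, Proposal B 16, Proposal C 14, Proposal E 8. Proposal E eliminated.
Round 3: Proposal A 23, Proposal B 16, Proposal C 14. Proposal C eliminated.
Round 4: Proposal A 31, Proposal B 22. Proposal A has a majority (≥27).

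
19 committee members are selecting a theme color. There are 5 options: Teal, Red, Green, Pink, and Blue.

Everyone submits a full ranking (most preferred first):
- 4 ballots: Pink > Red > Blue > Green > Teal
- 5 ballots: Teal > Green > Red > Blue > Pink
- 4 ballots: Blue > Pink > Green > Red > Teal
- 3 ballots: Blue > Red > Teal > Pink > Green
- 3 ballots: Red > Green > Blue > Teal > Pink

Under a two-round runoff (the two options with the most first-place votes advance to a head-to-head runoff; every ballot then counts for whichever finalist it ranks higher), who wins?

Round 1 first-place votes: Teal 5, Red 3, Green 0, Pink 4, Blue 7. Blue and Teal advance.
Runoff: Blue is ranked above Teal on 14 ballots, Teal above Blue on 5.

Blue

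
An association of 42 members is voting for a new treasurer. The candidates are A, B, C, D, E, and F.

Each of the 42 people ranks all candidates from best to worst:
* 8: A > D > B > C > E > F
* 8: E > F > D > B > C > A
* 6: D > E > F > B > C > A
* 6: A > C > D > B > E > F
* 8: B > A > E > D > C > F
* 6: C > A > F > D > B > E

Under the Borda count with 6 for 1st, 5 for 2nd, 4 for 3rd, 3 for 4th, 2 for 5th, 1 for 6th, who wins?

A: 8×6 + 8×1 + 6×1 + 6×6 + 8×5 + 6×5 = 168
B: 8×4 + 8×3 + 6×3 + 6×3 + 8×6 + 6×2 = 152
C: 8×3 + 8×2 + 6×2 + 6×5 + 8×2 + 6×6 = 134
D: 8×5 + 8×4 + 6×6 + 6×4 + 8×3 + 6×3 = 174
E: 8×2 + 8×6 + 6×5 + 6×2 + 8×4 + 6×1 = 144
F: 8×1 + 8×5 + 6×4 + 6×1 + 8×1 + 6×4 = 110

D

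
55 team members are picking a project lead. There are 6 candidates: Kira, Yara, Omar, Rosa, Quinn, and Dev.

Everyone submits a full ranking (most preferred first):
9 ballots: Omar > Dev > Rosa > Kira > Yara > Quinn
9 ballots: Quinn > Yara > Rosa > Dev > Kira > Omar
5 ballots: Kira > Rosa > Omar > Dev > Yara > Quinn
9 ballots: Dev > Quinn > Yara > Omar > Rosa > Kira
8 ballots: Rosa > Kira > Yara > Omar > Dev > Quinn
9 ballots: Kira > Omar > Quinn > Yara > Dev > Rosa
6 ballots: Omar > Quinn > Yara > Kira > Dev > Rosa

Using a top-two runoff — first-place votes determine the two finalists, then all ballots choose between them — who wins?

Kira

Round 1 first-place votes: Kira 14, Yara 0, Omar 15, Rosa 8, Quinn 9, Dev 9. Omar and Kira advance.
Runoff: Omar is ranked above Kira on 24 ballots, Kira above Omar on 31.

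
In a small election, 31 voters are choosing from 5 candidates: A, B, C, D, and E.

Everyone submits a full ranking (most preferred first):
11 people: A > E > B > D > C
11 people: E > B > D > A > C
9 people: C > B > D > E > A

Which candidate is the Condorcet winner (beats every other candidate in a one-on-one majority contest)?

E vs A: 20–11
E vs B: 22–9
E vs C: 22–9
E vs D: 22–9
E beats every other candidate.

E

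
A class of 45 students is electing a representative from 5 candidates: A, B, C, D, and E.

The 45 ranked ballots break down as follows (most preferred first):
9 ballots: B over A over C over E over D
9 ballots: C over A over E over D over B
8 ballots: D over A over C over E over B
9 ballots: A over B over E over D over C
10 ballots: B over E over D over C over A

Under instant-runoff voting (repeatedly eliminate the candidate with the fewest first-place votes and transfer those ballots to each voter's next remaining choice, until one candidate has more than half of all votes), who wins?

Round 1: A 9, B 19, C 9, D 8, E 0. E eliminated.
Round 2: A 9, B 19, C 9, D 8. D eliminated.
Round 3: A 17, B 19, C 9. C eliminated.
Round 4: A 26, B 19. A has a majority (≥23).

A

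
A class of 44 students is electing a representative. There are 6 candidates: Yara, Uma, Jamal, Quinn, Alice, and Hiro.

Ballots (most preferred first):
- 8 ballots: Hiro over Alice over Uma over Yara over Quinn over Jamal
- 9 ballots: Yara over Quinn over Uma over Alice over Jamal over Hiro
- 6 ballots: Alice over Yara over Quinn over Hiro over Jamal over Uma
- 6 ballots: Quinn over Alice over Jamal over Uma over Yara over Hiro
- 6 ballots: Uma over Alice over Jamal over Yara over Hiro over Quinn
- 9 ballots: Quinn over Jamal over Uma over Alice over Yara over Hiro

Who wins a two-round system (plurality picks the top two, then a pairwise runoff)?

Yara

Round 1 first-place votes: Yara 9, Uma 6, Jamal 0, Quinn 15, Alice 6, Hiro 8. Quinn and Yara advance.
Runoff: Quinn is ranked above Yara on 15 ballots, Yara above Quinn on 29.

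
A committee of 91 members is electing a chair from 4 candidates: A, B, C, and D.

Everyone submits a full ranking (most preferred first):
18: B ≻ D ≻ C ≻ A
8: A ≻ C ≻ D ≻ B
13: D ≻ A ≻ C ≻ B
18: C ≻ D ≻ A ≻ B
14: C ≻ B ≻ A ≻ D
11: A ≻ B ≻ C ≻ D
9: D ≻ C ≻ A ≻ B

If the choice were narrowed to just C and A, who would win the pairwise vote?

C

C is ranked above A on 59 ballots; A above C on 32.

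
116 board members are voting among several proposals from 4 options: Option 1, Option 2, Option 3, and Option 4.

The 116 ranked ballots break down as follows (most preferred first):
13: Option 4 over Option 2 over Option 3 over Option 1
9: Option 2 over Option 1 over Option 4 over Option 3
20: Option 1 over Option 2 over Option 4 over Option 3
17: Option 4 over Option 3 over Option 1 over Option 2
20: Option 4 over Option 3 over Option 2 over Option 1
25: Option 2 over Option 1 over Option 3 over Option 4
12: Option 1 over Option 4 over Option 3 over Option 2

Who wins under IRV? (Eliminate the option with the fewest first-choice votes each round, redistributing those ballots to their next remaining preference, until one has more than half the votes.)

Round 1: Option 1 32, Option 2 34, Option 3 0, Option 4 50. Option 3 eliminated.
Round 2: Option 1 32, Option 2 34, Option 4 50. Option 1 eliminated.
Round 3: Option 2 54, Option 4 62. Option 4 has a majority (≥59).

Option 4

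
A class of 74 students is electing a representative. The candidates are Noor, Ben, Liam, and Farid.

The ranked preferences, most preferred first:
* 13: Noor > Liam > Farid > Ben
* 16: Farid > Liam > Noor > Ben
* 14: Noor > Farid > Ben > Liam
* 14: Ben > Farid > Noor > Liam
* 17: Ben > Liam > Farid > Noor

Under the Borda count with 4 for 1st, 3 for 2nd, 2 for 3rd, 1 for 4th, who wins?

Farid

Noor: 13×4 + 16×2 + 14×4 + 14×2 + 17×1 = 185
Ben: 13×1 + 16×1 + 14×2 + 14×4 + 17×4 = 181
Liam: 13×3 + 16×3 + 14×1 + 14×1 + 17×3 = 166
Farid: 13×2 + 16×4 + 14×3 + 14×3 + 17×2 = 208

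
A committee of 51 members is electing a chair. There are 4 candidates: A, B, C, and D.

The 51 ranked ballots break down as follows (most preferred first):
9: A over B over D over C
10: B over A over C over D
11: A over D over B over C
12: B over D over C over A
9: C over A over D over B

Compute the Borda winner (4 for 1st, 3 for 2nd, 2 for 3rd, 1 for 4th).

A: 9×4 + 10×3 + 11×4 + 12×1 + 9×3 = 149
B: 9×3 + 10×4 + 11×2 + 12×4 + 9×1 = 146
C: 9×1 + 10×2 + 11×1 + 12×2 + 9×4 = 100
D: 9×2 + 10×1 + 11×3 + 12×3 + 9×2 = 115

A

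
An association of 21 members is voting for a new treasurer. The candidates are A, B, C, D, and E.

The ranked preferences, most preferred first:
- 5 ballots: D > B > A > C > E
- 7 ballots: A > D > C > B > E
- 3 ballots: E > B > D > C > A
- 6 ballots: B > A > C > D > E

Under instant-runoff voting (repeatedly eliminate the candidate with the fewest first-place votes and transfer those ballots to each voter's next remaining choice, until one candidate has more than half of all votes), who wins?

Round 1: A 7, B 6, C 0, D 5, E 3. C eliminated.
Round 2: A 7, B 6, D 5, E 3. E eliminated.
Round 3: A 7, B 9, D 5. D eliminated.
Round 4: A 7, B 14. B has a majority (≥11).

B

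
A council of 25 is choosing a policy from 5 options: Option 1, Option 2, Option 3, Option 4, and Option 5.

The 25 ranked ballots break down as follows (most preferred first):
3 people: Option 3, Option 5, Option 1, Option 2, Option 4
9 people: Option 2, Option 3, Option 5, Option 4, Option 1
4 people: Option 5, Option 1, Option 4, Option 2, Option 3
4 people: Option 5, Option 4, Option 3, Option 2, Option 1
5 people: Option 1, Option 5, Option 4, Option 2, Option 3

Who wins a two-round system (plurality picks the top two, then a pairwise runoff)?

Round 1 first-place votes: Option 1 5, Option 2 9, Option 3 3, Option 4 0, Option 5 8. Option 2 and Option 5 advance.
Runoff: Option 2 is ranked above Option 5 on 9 ballots, Option 5 above Option 2 on 16.

Option 5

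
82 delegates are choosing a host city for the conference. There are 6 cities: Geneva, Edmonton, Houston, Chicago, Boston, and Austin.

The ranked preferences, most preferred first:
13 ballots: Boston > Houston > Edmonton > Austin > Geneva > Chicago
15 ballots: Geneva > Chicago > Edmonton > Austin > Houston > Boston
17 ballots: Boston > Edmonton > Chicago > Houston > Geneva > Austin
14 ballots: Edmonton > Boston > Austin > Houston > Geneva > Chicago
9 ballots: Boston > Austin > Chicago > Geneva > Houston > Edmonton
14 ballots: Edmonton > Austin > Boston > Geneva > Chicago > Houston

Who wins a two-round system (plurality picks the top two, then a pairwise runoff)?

Round 1 first-place votes: Geneva 15, Edmonton 28, Houston 0, Chicago 0, Boston 39, Austin 0. Boston and Edmonton advance.
Runoff: Boston is ranked above Edmonton on 39 ballots, Edmonton above Boston on 43.

Edmonton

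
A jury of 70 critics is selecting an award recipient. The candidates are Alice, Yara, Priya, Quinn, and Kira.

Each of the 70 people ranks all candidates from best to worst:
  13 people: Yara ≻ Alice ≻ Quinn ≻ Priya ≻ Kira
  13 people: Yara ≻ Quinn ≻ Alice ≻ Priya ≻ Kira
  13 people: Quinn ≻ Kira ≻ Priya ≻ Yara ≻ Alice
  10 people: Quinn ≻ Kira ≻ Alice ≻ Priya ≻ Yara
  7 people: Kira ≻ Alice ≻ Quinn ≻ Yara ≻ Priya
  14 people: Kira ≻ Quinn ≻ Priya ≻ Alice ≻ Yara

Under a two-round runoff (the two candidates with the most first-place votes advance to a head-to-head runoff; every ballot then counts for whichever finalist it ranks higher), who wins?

Round 1 first-place votes: Alice 0, Yara 26, Priya 0, Quinn 23, Kira 21. Yara and Quinn advance.
Runoff: Yara is ranked above Quinn on 26 ballots, Quinn above Yara on 44.

Quinn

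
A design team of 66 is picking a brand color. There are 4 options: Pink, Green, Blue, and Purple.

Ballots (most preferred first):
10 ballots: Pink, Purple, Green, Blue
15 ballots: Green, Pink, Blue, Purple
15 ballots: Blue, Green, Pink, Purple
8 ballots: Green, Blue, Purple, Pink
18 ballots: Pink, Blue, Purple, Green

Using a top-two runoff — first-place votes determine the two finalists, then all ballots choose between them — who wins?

Round 1 first-place votes: Pink 28, Green 23, Blue 15, Purple 0. Pink and Green advance.
Runoff: Pink is ranked above Green on 28 ballots, Green above Pink on 38.

Green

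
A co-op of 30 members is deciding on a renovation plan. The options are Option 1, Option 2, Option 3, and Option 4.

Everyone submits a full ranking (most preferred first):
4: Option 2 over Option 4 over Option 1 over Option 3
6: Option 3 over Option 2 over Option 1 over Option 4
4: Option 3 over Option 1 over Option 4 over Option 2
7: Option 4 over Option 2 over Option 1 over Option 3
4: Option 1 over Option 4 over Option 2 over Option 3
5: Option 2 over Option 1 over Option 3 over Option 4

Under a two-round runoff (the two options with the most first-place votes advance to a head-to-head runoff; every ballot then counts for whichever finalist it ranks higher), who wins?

Option 2

Round 1 first-place votes: Option 1 4, Option 2 9, Option 3 10, Option 4 7. Option 3 and Option 2 advance.
Runoff: Option 3 is ranked above Option 2 on 10 ballots, Option 2 above Option 3 on 20.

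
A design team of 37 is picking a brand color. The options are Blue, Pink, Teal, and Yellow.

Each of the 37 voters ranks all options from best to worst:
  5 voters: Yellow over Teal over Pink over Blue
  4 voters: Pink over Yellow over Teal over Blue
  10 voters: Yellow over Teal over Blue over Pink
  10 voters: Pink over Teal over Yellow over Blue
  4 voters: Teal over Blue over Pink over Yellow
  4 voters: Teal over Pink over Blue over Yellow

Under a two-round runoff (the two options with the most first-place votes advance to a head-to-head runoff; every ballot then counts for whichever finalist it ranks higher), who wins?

Round 1 first-place votes: Blue 0, Pink 14, Teal 8, Yellow 15. Yellow and Pink advance.
Runoff: Yellow is ranked above Pink on 15 ballots, Pink above Yellow on 22.

Pink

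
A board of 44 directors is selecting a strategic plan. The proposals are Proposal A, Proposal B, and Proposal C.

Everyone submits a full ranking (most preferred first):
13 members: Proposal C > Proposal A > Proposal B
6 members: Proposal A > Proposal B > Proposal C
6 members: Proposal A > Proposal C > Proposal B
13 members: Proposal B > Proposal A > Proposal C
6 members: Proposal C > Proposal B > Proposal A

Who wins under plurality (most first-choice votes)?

Proposal C

First-place votes: Proposal A 12, Proposal B 13, Proposal C 19.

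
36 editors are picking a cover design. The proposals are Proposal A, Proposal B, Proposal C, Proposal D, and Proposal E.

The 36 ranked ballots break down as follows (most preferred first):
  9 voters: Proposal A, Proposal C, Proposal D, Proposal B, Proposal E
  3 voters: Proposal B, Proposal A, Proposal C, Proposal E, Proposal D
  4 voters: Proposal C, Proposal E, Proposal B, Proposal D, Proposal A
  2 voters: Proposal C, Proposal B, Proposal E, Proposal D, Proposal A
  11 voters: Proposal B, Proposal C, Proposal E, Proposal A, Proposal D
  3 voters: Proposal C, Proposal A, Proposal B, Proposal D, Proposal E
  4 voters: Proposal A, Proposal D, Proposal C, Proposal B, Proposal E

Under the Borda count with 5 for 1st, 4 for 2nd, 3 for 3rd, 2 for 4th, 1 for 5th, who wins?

Proposal C

Proposal A: 9×5 + 3×4 + 4×1 + 2×1 + 11×2 + 3×4 + 4×5 = 117
Proposal B: 9×2 + 3×5 + 4×3 + 2×4 + 11×5 + 3×3 + 4×2 = 125
Proposal C: 9×4 + 3×3 + 4×5 + 2×5 + 11×4 + 3×5 + 4×3 = 146
Proposal D: 9×3 + 3×1 + 4×2 + 2×2 + 11×1 + 3×2 + 4×4 = 75
Proposal E: 9×1 + 3×2 + 4×4 + 2×3 + 11×3 + 3×1 + 4×1 = 77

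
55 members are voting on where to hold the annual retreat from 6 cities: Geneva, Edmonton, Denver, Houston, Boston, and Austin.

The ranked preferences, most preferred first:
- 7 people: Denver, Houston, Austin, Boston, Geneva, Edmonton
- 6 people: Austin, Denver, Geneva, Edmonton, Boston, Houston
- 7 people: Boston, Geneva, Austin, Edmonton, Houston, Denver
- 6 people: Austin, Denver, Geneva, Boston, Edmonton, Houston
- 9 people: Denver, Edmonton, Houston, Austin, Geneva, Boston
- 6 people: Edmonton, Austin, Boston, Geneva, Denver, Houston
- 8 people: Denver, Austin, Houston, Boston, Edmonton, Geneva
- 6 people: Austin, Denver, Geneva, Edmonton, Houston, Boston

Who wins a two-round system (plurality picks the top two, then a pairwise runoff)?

Round 1 first-place votes: Geneva 0, Edmonton 6, Denver 24, Houston 0, Boston 7, Austin 18. Denver and Austin advance.
Runoff: Denver is ranked above Austin on 24 ballots, Austin above Denver on 31.

Austin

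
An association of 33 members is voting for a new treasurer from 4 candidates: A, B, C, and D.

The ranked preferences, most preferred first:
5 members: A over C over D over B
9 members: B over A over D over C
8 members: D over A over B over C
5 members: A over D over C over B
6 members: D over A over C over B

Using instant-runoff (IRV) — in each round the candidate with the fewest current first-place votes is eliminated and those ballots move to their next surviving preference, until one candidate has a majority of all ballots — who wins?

A

Round 1: A 10, B 9, C 0, D 14. C eliminated.
Round 2: A 10, B 9, D 14. B eliminated.
Round 3: A 19, D 14. A has a majority (≥17).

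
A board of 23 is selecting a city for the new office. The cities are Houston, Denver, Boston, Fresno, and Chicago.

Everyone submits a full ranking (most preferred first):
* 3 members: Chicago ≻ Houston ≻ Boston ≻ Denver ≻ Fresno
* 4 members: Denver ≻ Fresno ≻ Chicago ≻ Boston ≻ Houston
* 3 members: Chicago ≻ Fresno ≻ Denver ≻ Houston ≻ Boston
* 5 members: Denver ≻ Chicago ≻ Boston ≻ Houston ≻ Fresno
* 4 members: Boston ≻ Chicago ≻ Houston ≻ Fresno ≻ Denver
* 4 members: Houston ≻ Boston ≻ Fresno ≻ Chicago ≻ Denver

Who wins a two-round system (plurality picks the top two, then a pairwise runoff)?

Chicago

Round 1 first-place votes: Houston 4, Denver 9, Boston 4, Fresno 0, Chicago 6. Denver and Chicago advance.
Runoff: Denver is ranked above Chicago on 9 ballots, Chicago above Denver on 14.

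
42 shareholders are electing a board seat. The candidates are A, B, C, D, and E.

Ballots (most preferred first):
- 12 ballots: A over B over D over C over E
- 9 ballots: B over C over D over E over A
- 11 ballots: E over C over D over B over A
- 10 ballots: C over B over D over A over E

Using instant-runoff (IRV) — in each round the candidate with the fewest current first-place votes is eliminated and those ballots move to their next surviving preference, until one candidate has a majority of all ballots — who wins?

C

Round 1: A 12, B 9, C 10, D 0, E 11. D eliminated.
Round 2: A 12, B 9, C 10, E 11. B eliminated.
Round 3: A 12, C 19, E 11. E eliminated.
Round 4: A 12, C 30. C has a majority (≥22).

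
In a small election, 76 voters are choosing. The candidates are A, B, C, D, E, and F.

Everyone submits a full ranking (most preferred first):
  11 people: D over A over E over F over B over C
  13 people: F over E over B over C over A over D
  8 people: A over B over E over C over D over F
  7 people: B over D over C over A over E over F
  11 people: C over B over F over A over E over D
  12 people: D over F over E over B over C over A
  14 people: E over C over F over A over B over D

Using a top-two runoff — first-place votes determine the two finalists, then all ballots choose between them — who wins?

E

Round 1 first-place votes: A 8, B 7, C 11, D 23, E 14, F 13. D and E advance.
Runoff: D is ranked above E on 30 ballots, E above D on 46.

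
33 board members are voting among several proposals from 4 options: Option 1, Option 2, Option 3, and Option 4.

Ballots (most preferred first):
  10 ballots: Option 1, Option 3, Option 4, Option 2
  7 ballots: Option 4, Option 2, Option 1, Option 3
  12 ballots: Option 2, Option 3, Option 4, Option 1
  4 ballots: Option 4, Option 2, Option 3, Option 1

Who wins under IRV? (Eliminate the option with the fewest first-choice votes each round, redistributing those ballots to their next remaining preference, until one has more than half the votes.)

Option 4

Round 1: Option 1 10, Option 2 12, Option 3 0, Option 4 11. Option 3 eliminated.
Round 2: Option 1 10, Option 2 12, Option 4 11. Option 1 eliminated.
Round 3: Option 2 12, Option 4 21. Option 4 has a majority (≥17).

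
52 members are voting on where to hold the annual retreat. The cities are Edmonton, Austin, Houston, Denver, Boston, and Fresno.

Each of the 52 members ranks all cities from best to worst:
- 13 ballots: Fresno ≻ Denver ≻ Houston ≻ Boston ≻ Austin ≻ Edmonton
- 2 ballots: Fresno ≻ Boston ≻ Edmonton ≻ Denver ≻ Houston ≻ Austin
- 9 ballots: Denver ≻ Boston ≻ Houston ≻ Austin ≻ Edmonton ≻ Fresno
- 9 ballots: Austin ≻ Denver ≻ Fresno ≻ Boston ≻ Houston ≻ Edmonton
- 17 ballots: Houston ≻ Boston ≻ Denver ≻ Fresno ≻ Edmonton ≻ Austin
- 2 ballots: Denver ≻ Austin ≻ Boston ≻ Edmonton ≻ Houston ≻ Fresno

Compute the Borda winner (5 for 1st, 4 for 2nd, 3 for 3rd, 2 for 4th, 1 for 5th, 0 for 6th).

Denver

Edmonton: 13×0 + 2×3 + 9×1 + 9×0 + 17×1 + 2×2 = 36
Austin: 13×1 + 2×0 + 9×2 + 9×5 + 17×0 + 2×4 = 84
Houston: 13×3 + 2×1 + 9×3 + 9×1 + 17×5 + 2×1 = 164
Denver: 13×4 + 2×2 + 9×5 + 9×4 + 17×3 + 2×5 = 198
Boston: 13×2 + 2×4 + 9×4 + 9×2 + 17×4 + 2×3 = 162
Fresno: 13×5 + 2×5 + 9×0 + 9×3 + 17×2 + 2×0 = 136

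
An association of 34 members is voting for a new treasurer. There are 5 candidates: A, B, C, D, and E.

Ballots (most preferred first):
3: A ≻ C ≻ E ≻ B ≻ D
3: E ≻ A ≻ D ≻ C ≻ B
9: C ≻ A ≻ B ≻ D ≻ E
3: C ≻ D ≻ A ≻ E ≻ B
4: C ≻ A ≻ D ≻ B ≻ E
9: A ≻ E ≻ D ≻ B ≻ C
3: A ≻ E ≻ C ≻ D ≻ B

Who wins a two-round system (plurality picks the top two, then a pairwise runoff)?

Round 1 first-place votes: A 15, B 0, C 16, D 0, E 3. C and A advance.
Runoff: C is ranked above A on 16 ballots, A above C on 18.

A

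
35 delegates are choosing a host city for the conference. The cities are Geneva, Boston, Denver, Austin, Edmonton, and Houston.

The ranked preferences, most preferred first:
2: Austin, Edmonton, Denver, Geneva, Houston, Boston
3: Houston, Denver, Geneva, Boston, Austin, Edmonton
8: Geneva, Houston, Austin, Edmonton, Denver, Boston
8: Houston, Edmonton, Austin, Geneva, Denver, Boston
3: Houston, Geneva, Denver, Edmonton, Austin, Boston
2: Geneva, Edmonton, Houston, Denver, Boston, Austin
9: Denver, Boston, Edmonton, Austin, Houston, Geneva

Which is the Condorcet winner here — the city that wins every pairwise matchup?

Houston

Houston vs Geneva: 23–12
Houston vs Boston: 26–9
Houston vs Denver: 24–11
Houston vs Austin: 24–11
Houston vs Edmonton: 22–13
Houston beats every other city.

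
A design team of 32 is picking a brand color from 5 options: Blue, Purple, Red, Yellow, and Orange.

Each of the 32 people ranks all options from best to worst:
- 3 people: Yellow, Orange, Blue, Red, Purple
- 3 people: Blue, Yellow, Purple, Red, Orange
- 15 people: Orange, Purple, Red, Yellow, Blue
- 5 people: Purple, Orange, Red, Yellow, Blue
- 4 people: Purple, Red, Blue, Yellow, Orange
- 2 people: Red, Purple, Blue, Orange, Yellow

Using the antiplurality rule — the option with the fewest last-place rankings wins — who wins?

Red

Last-place votes: Blue 20, Purple 3, Red 0, Yellow 2, Orange 7.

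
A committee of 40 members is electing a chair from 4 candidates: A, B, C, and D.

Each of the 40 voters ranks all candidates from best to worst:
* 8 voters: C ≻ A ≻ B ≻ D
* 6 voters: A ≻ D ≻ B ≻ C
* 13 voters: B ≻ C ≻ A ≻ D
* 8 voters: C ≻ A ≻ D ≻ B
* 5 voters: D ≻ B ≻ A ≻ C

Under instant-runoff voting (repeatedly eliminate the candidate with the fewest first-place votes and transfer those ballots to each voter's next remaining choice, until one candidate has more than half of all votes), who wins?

B

Round 1: A 6, B 13, C 16, D 5. D eliminated.
Round 2: A 6, B 18, C 16. A eliminated.
Round 3: B 24, C 16. B has a majority (≥21).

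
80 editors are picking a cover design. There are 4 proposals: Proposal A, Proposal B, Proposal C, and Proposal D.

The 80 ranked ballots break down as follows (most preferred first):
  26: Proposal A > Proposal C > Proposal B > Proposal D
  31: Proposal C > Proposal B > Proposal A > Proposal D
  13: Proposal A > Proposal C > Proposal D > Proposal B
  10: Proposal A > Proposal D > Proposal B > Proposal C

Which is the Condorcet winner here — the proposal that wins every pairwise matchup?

Proposal A vs Proposal B: 49–31
Proposal A vs Proposal C: 49–31
Proposal A vs Proposal D: 80–0
Proposal A beats every other proposal.

Proposal A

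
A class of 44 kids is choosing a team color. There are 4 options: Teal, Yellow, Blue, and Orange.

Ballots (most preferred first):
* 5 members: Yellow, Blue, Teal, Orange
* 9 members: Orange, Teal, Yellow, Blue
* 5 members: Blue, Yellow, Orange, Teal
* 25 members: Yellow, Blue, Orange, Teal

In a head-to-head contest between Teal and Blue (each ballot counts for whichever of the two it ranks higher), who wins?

Blue

Teal is ranked above Blue on 9 ballots; Blue above Teal on 35.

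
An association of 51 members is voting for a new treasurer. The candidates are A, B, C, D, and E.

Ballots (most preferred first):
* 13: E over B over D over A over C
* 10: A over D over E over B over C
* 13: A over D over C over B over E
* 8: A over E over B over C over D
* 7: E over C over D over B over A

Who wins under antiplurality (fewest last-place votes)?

Last-place votes: A 7, B 0, C 23, D 8, E 13.

B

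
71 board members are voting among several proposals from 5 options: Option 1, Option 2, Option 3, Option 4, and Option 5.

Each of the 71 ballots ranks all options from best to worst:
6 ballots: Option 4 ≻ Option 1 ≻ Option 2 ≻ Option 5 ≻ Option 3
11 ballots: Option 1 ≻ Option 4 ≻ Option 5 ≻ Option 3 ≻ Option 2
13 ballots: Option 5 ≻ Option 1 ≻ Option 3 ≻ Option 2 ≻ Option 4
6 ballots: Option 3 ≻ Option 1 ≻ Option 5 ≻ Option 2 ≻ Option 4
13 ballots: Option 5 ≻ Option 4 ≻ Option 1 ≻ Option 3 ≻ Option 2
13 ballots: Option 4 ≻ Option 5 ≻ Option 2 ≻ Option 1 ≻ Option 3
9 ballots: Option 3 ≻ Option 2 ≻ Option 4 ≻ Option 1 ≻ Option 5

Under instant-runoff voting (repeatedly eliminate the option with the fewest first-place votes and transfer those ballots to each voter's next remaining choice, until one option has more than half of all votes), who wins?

Option 4

Round 1: Option 1 11, Option 2 0, Option 3 15, Option 4 19, Option 5 26. Option 2 eliminated.
Round 2: Option 1 11, Option 3 15, Option 4 19, Option 5 26. Option 1 eliminated.
Round 3: Option 3 15, Option 4 30, Option 5 26. Option 3 eliminated.
Round 4: Option 4 39, Option 5 32. Option 4 has a majority (≥36).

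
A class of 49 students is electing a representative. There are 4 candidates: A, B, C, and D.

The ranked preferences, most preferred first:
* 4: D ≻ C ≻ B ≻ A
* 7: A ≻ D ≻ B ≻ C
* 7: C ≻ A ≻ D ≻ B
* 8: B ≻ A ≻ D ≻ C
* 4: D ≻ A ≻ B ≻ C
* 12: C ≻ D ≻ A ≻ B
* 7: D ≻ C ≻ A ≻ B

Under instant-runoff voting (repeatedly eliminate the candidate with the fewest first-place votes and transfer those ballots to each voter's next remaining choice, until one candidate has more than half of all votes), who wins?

D

Round 1: A 7, B 8, C 19, D 15. A eliminated.
Round 2: B 8, C 19, D 22. B eliminated.
Round 3: C 19, D 30. D has a majority (≥25).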